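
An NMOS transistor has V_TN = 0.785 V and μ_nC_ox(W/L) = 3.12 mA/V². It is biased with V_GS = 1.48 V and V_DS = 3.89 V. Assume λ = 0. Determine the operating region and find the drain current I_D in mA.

Saturation; I_D = 0.754 mA

V_ov = V_GS − V_TN = 1.48 − 0.785 = 0.695 V.
Since V_DS = 3.89 V ≥ V_ov = 0.695 V, the device is in saturation.
I_D = ½ k_n V_ov² = 0.5 × 3.12 × 0.695² = 0.754 mA.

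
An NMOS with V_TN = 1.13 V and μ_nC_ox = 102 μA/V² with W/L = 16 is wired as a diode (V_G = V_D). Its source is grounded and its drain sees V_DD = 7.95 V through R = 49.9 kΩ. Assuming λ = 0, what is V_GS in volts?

V_GS = 1.53 V

With gate tied to drain, V_GS = V_DS ≥ V_GS − V_TN, so the device is in saturation.
k_n = μ_nC_ox · (W/L) = 1.632 mA/V².
KCL at the drain: ½ k_n (V_GS − V_TN)² = (V_DD − V_GS)/R.
Let x = V_GS − 1.13. Then 40.7 x² + x − 6.82 = 0, giving x = 0.397 V (positive root), so V_GS = 1.53 V.
I_D = (V_DD − V_GS)/R = (7.95 − 1.53) / 49.9 = 0.129 mA.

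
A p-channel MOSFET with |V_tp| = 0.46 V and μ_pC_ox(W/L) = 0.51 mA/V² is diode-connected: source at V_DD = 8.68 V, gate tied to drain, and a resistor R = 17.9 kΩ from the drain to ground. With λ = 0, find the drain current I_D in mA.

I_D = 0.390 mA

With gate tied to drain, V_SG = V_SD ≥ V_SG − |V_tp|, so the device is in saturation.
KCL at the drain: ½ k_p (V_SG − |V_tp|)² = (V_DD − V_SG)/R.
Let x = V_SG − 0.46. Then 4.56 x² + x − 8.22 = 0, giving x = 1.24 V (positive root), so V_SG = 1.7 V.
I_D = (V_DD − V_SG)/R = (8.68 − 1.7) / 17.9 = 0.39 mA.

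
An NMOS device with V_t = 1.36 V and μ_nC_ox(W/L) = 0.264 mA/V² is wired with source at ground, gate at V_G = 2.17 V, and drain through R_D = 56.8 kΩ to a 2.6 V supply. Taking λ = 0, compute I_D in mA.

V_GS = V_G = 2.17 V, so V_ov = 2.17 − 1.36 = 0.81 V.
Assume saturation: I_D = ½ k_n V_ov² = 0.5 × 0.264 × 0.81² = 0.0866 mA, giving V_DS = V_DD − I_D R_D = 2.6 − 0.0866 × 56.8 = -2.32 V.
But -2.32 V < V_ov = 0.81 V, so the device is actually in triode.
In triode I_D = k_n[V_ov V_DS − ½ V_DS²] and I_D = (V_DD − V_DS)/R_D. Equating: 7.5 V_DS² − 13.15 V_DS + 2.6 = 0, giving V_DS = 0.227 V (the root below V_ov).
I_D = (2.6 − 0.227) / 56.8 = 0.0418 mA.

I_D = 0.0418 mA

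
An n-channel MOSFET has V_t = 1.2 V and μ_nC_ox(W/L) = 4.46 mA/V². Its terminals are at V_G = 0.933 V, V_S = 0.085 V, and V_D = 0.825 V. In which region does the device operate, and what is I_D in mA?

Cutoff; I_D = 0 mA

V_GS = V_G − V_S = 0.933 − 0.085 = 0.848 V; V_DS = V_D − V_S = 0.825 − 0.085 = 0.74 V.
V_GS = 0.848 V < V_t = 1.2 V, so the transistor is in cutoff.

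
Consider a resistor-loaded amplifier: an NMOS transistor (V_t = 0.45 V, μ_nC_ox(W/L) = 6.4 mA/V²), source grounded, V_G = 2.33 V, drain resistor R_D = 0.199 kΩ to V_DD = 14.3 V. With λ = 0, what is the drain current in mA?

V_GS = V_G = 2.33 V, so V_ov = 2.33 − 0.45 = 1.88 V.
Assume saturation: I_D = ½ k_n V_ov² = 0.5 × 6.4 × 1.88² = 11.3 mA, giving V_DS = V_DD − I_D R_D = 14.3 − 11.3 × 0.199 = 12 V.
V_DS = 12 V ≥ V_ov = 1.88 V, confirming saturation.

I_D = 11.3 mA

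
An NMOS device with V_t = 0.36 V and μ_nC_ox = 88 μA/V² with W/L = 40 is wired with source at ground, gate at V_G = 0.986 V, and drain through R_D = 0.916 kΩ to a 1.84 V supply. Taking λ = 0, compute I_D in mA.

I_D = 0.690 mA

V_GS = V_G = 0.986 V, so V_ov = 0.986 − 0.36 = 0.626 V.
k_n = μ_nC_ox · (W/L) = 3.52 mA/V².
Assume saturation: I_D = ½ k_n V_ov² = 0.5 × 3.52 × 0.626² = 0.69 mA, giving V_DS = V_DD − I_D R_D = 1.84 − 0.69 × 0.916 = 1.21 V.
V_DS = 1.21 V ≥ V_ov = 0.626 V, confirming saturation.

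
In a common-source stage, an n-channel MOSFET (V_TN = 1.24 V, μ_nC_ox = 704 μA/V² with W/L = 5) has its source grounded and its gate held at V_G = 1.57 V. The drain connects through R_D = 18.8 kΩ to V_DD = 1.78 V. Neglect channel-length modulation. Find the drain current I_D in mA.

I_D = 0.0899 mA

V_GS = V_G = 1.57 V, so V_ov = 1.57 − 1.24 = 0.33 V.
k_n = μ_nC_ox · (W/L) = 3.52 mA/V².
Assume saturation: I_D = ½ k_n V_ov² = 0.5 × 3.52 × 0.33² = 0.192 mA, giving V_DS = V_DD − I_D R_D = 1.78 − 0.192 × 18.8 = -1.82 V.
But -1.82 V < V_ov = 0.33 V, so the device is actually in triode.
In triode I_D = k_n[V_ov V_DS − ½ V_DS²] and I_D = (V_DD − V_DS)/R_D. Equating: 33.1 V_DS² − 22.84 V_DS + 1.78 = 0, giving V_DS = 0.0896 V (the root below V_ov).
I_D = (1.78 − 0.0896) / 18.8 = 0.0899 mA.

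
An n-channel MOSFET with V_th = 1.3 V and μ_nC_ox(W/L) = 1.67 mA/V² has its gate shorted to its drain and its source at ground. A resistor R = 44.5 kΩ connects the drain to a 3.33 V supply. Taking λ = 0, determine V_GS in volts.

With gate tied to drain, V_GS = V_DS ≥ V_GS − V_th, so the device is in saturation.
KCL at the drain: ½ k_n (V_GS − V_th)² = (V_DD − V_GS)/R.
Let x = V_GS − 1.3. Then 37.2 x² + x − 2.03 = 0, giving x = 0.221 V (positive root), so V_GS = 1.52 V.
I_D = (V_DD − V_GS)/R = (3.33 − 1.52) / 44.5 = 0.0407 mA.

V_GS = 1.52 V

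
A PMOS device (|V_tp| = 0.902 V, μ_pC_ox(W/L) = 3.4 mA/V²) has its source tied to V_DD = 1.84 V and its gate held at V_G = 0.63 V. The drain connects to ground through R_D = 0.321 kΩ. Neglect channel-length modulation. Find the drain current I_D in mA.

V_SG = V_DD − V_G = 1.84 − 0.63 = 1.21 V, so V_ov = 1.21 − 0.902 = 0.308 V.
Assume saturation: I_D = ½ k_p V_ov² = 0.5 × 3.4 × 0.308² = 0.161 mA, giving V_SD = V_DD − I_D R_D = 1.84 − 0.161 × 0.321 = 1.79 V.
V_SD = 1.79 V ≥ V_ov = 0.308 V, confirming saturation.

I_D = 0.161 mA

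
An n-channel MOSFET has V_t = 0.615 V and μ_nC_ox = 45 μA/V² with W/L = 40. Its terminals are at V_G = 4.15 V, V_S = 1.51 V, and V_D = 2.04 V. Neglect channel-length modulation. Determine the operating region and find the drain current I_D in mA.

V_GS = V_G − V_S = 4.15 − 1.51 = 2.64 V; V_DS = V_D − V_S = 2.04 − 1.51 = 0.53 V.
k_n = μ_nC_ox · (W/L) = 1.8 mA/V².
V_ov = V_GS − V_t = 2.64 − 0.615 = 2.03 V.
Since V_DS = 0.53 V < V_ov = 2.03 V, the device is in the triode region.
I_D = k_n [V_ov · V_DS − ½ V_DS²] = 1.8 × [2.03 × 0.53 − 0.5 × 0.53²] = 1.68 mA.

Triode; I_D = 1.68 mA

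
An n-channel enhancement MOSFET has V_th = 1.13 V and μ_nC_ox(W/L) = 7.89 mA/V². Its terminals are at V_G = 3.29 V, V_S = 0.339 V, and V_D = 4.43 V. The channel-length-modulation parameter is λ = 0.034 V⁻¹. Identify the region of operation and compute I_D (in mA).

V_GS = V_G − V_S = 3.29 − 0.339 = 2.95 V; V_DS = V_D − V_S = 4.43 − 0.339 = 4.09 V.
V_ov = V_GS − V_th = 2.95 − 1.13 = 1.82 V.
Since V_DS = 4.09 V ≥ V_ov = 1.82 V, the device is in saturation.
I_D = ½ k_n V_ov² (1 + λ V_DS) = 0.5 × 7.89 × 1.82² × (1 + 0.034 × 4.09) = 14.9 mA.

Saturation; I_D = 14.9 mA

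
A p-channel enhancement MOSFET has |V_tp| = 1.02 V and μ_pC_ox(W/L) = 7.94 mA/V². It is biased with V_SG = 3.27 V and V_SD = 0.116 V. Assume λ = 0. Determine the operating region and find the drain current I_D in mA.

V_ov = V_SG − |V_tp| = 3.27 − 1.02 = 2.25 V.
Since V_SD = 0.116 V < V_ov = 2.25 V, the device is in the triode region.
I_D = k_p [V_ov · V_SD − ½ V_SD²] = 7.94 × [2.25 × 0.116 − 0.5 × 0.116²] = 2.02 mA.

Triode; I_D = 2.02 mA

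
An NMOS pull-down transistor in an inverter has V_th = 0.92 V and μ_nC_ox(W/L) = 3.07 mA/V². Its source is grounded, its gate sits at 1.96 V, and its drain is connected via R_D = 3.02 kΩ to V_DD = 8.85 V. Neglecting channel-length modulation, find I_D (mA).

I_D = 1.66 mA

V_GS = V_G = 1.96 V, so V_ov = 1.96 − 0.92 = 1.04 V.
Assume saturation: I_D = ½ k_n V_ov² = 0.5 × 3.07 × 1.04² = 1.66 mA, giving V_DS = V_DD − I_D R_D = 8.85 − 1.66 × 3.02 = 3.84 V.
V_DS = 3.84 V ≥ V_ov = 1.04 V, confirming saturation.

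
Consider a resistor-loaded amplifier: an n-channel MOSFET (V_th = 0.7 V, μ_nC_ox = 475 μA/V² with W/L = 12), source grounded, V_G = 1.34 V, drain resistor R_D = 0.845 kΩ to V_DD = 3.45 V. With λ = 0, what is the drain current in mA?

V_GS = V_G = 1.34 V, so V_ov = 1.34 − 0.7 = 0.64 V.
k_n = μ_nC_ox · (W/L) = 5.7 mA/V².
Assume saturation: I_D = ½ k_n V_ov² = 0.5 × 5.7 × 0.64² = 1.17 mA, giving V_DS = V_DD − I_D R_D = 3.45 − 1.17 × 0.845 = 2.46 V.
V_DS = 2.46 V ≥ V_ov = 0.64 V, confirming saturation.

I_D = 1.17 mA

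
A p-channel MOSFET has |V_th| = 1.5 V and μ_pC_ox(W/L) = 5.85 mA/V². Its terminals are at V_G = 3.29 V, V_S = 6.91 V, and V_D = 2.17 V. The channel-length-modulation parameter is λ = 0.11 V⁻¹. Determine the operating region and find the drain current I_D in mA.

V_SG = V_S − V_G = 6.91 − 3.29 = 3.62 V; V_SD = V_S − V_D = 6.91 − 2.17 = 4.74 V.
V_ov = V_SG − |V_th| = 3.62 − 1.5 = 2.12 V.
Since V_SD = 4.74 V ≥ V_ov = 2.12 V, the device is in saturation.
I_D = ½ k_p V_ov² (1 + λ V_SD) = 0.5 × 5.85 × 2.12² × (1 + 0.11 × 4.74) = 20 mA.

Saturation; I_D = 20.0 mA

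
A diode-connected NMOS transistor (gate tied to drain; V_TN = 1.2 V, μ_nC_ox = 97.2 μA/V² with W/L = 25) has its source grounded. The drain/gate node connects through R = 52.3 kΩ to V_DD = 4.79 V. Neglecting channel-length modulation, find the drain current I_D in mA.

With gate tied to drain, V_GS = V_DS ≥ V_GS − V_TN, so the device is in saturation.
k_n = μ_nC_ox · (W/L) = 2.43 mA/V².
KCL at the drain: ½ k_n (V_GS − V_TN)² = (V_DD − V_GS)/R.
Let x = V_GS − 1.2. Then 63.5 x² + x − 3.59 = 0, giving x = 0.23 V (positive root), so V_GS = 1.43 V.
I_D = (V_DD − V_GS)/R = (4.79 − 1.43) / 52.3 = 0.0642 mA.

I_D = 0.0642 mA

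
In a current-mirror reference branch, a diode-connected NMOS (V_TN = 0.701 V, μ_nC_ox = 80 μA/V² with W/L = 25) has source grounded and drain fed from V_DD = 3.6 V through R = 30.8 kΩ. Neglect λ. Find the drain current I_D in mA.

With gate tied to drain, V_GS = V_DS ≥ V_GS − V_TN, so the device is in saturation.
k_n = μ_nC_ox · (W/L) = 2 mA/V².
KCL at the drain: ½ k_n (V_GS − V_TN)² = (V_DD − V_GS)/R.
Let x = V_GS − 0.701. Then 30.8 x² + x − 2.899 = 0, giving x = 0.291 V (positive root), so V_GS = 0.992 V.
I_D = (V_DD − V_GS)/R = (3.6 − 0.992) / 30.8 = 0.0847 mA.

I_D = 0.0847 mA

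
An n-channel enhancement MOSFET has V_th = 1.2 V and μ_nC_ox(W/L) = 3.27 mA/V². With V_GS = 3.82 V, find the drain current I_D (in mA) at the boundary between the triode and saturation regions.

I_D = 11.2 mA

At the boundary V_DS = V_ov = V_GS − V_th = 3.82 − 1.2 = 2.62 V.
I_D = ½ k_n V_ov² = 0.5 × 3.27 × 2.62² = 11.2 mA.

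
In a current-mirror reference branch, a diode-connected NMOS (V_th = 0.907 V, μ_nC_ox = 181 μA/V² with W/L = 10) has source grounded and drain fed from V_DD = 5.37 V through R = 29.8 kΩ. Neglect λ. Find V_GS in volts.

With gate tied to drain, V_GS = V_DS ≥ V_GS − V_th, so the device is in saturation.
k_n = μ_nC_ox · (W/L) = 1.81 mA/V².
KCL at the drain: ½ k_n (V_GS − V_th)² = (V_DD − V_GS)/R.
Let x = V_GS − 0.907. Then 27 x² + x − 4.463 = 0, giving x = 0.389 V (positive root), so V_GS = 1.3 V.
I_D = (V_DD − V_GS)/R = (5.37 − 1.3) / 29.8 = 0.137 mA.

V_GS = 1.30 V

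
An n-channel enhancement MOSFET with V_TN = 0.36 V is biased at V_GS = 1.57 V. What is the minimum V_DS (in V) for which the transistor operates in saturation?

V_DS,sat = 1.21 V

The boundary between triode and saturation is V_DS = V_GS − V_TN = V_ov.
V_ov = 1.57 − 0.36 = 1.21 V.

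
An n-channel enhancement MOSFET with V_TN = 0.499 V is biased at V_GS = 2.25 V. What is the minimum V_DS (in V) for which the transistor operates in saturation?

The boundary between triode and saturation is V_DS = V_GS − V_TN = V_ov.
V_ov = 2.25 − 0.499 = 1.75 V.

V_DS,sat = 1.75 V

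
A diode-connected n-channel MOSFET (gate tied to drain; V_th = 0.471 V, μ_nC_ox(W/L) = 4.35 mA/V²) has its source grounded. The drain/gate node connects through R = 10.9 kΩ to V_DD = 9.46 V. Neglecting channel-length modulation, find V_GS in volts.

With gate tied to drain, V_GS = V_DS ≥ V_GS − V_th, so the device is in saturation.
KCL at the drain: ½ k_n (V_GS − V_th)² = (V_DD − V_GS)/R.
Let x = V_GS − 0.471. Then 23.7 x² + x − 8.989 = 0, giving x = 0.595 V (positive root), so V_GS = 1.07 V.
I_D = (V_DD − V_GS)/R = (9.46 − 1.07) / 10.9 = 0.77 mA.

V_GS = 1.07 V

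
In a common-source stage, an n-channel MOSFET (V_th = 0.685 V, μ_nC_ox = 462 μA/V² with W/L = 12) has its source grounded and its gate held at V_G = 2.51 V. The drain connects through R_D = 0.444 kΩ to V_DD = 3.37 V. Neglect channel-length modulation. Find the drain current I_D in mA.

V_GS = V_G = 2.51 V, so V_ov = 2.51 − 0.685 = 1.82 V.
k_n = μ_nC_ox · (W/L) = 5.544 mA/V².
Assume saturation: I_D = ½ k_n V_ov² = 0.5 × 5.544 × 1.82² = 9.23 mA, giving V_DS = V_DD − I_D R_D = 3.37 − 9.23 × 0.444 = -0.729 V.
But -0.729 V < V_ov = 1.82 V, so the device is actually in triode.
In triode I_D = k_n[V_ov V_DS − ½ V_DS²] and I_D = (V_DD − V_DS)/R_D. Equating: 1.23 V_DS² − 5.492 V_DS + 3.37 = 0, giving V_DS = 0.734 V (the root below V_ov).
I_D = (3.37 − 0.734) / 0.444 = 5.94 mA.

I_D = 5.94 mA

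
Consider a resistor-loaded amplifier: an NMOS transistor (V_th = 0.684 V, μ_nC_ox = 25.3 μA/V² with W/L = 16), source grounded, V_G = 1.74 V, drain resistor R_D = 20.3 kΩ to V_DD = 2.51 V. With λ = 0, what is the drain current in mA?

V_GS = V_G = 1.74 V, so V_ov = 1.74 − 0.684 = 1.06 V.
k_n = μ_nC_ox · (W/L) = 0.4048 mA/V².
Assume saturation: I_D = ½ k_n V_ov² = 0.5 × 0.4048 × 1.06² = 0.226 mA, giving V_DS = V_DD − I_D R_D = 2.51 − 0.226 × 20.3 = -2.07 V.
But -2.07 V < V_ov = 1.06 V, so the device is actually in triode.
In triode I_D = k_n[V_ov V_DS − ½ V_DS²] and I_D = (V_DD − V_DS)/R_D. Equating: 4.11 V_DS² − 9.678 V_DS + 2.51 = 0, giving V_DS = 0.297 V (the root below V_ov).
I_D = (2.51 − 0.297) / 20.3 = 0.109 mA.

I_D = 0.109 mA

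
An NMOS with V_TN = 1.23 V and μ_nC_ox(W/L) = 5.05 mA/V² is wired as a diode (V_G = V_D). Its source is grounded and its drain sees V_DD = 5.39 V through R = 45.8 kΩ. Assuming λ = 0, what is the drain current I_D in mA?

I_D = 0.0868 mA

With gate tied to drain, V_GS = V_DS ≥ V_GS − V_TN, so the device is in saturation.
KCL at the drain: ½ k_n (V_GS − V_TN)² = (V_DD − V_GS)/R.
Let x = V_GS − 1.23. Then 116 x² + x − 4.16 = 0, giving x = 0.185 V (positive root), so V_GS = 1.42 V.
I_D = (V_DD − V_GS)/R = (5.39 − 1.42) / 45.8 = 0.0868 mA.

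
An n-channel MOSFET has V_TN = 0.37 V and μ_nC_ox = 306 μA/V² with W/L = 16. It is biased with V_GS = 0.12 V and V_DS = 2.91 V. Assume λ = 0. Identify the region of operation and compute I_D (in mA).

V_GS = 0.12 V < V_TN = 0.37 V, so the transistor is in cutoff.

Cutoff; I_D = 0 mA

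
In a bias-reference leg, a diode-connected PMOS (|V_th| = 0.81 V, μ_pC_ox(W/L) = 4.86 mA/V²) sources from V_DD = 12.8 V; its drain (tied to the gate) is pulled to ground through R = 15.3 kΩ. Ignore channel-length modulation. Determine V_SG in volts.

With gate tied to drain, V_SG = V_SD ≥ V_SG − |V_th|, so the device is in saturation.
KCL at the drain: ½ k_p (V_SG − |V_th|)² = (V_DD − V_SG)/R.
Let x = V_SG − 0.81. Then 37.2 x² + x − 11.99 = 0, giving x = 0.555 V (positive root), so V_SG = 1.36 V.
I_D = (V_DD − V_SG)/R = (12.8 − 1.36) / 15.3 = 0.747 mA.

V_SG = 1.36 V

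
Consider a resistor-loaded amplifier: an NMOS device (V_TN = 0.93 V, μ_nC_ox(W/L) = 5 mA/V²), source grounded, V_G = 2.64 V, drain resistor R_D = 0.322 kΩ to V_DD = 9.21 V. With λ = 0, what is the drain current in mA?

V_GS = V_G = 2.64 V, so V_ov = 2.64 − 0.93 = 1.71 V.
Assume saturation: I_D = ½ k_n V_ov² = 0.5 × 5 × 1.71² = 7.31 mA, giving V_DS = V_DD − I_D R_D = 9.21 − 7.31 × 0.322 = 6.86 V.
V_DS = 6.86 V ≥ V_ov = 1.71 V, confirming saturation.

I_D = 7.31 mA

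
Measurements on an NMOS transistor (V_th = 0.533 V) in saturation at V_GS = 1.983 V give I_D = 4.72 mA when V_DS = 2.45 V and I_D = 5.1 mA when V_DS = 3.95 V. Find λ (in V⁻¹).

λ = 0.0618 V⁻¹

With V_GS fixed, I_D ∝ (1 + λ V_DS) in saturation, so I_D2/I_D1 = (1 + λ V_DS2)/(1 + λ V_DS1).
5.1/4.72 = 1.081 = (1 + 3.95 λ)/(1 + 2.45 λ).
Solving: λ (I_D1 V_DS2 − I_D2 V_DS1) = I_D2 − I_D1, so λ = (5.1 − 4.72) / (4.72 × 3.95 − 5.1 × 2.45) = 0.38 / 6.15 = 0.0618 V⁻¹.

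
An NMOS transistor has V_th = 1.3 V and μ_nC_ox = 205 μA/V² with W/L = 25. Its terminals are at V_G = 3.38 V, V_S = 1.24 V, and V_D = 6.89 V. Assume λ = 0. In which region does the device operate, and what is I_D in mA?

V_GS = V_G − V_S = 3.38 − 1.24 = 2.14 V; V_DS = V_D − V_S = 6.89 − 1.24 = 5.65 V.
k_n = μ_nC_ox · (W/L) = 5.125 mA/V².
V_ov = V_GS − V_th = 2.14 − 1.3 = 0.84 V.
Since V_DS = 5.65 V ≥ V_ov = 0.84 V, the device is in saturation.
I_D = ½ k_n V_ov² = 0.5 × 5.125 × 0.84² = 1.81 mA.

Saturation; I_D = 1.81 mA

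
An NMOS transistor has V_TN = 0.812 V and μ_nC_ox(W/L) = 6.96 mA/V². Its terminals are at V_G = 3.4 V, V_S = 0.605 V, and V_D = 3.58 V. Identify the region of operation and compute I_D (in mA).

V_GS = V_G − V_S = 3.4 − 0.605 = 2.79 V; V_DS = V_D − V_S = 3.58 − 0.605 = 2.98 V.
V_ov = V_GS − V_TN = 2.79 − 0.812 = 1.98 V.
Since V_DS = 2.98 V ≥ V_ov = 1.98 V, the device is in saturation.
I_D = ½ k_n V_ov² = 0.5 × 6.96 × 1.98² = 13.7 mA.

Saturation; I_D = 13.7 mA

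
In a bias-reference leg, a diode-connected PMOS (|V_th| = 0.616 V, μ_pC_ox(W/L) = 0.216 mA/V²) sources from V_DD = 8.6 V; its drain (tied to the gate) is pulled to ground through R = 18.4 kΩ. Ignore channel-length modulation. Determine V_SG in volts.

With gate tied to drain, V_SG = V_SD ≥ V_SG − |V_th|, so the device is in saturation.
KCL at the drain: ½ k_p (V_SG − |V_th|)² = (V_DD − V_SG)/R.
Let x = V_SG − 0.616. Then 1.99 x² + x − 7.984 = 0, giving x = 1.77 V (positive root), so V_SG = 2.38 V.
I_D = (V_DD − V_SG)/R = (8.6 − 2.38) / 18.4 = 0.338 mA.

V_SG = 2.38 V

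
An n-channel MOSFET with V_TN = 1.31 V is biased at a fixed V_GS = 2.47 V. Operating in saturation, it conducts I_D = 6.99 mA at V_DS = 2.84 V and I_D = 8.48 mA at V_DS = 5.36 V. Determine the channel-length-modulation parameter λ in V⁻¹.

λ = 0.111 V⁻¹

With V_GS fixed, I_D ∝ (1 + λ V_DS) in saturation, so I_D2/I_D1 = (1 + λ V_DS2)/(1 + λ V_DS1).
8.48/6.99 = 1.213 = (1 + 5.36 λ)/(1 + 2.84 λ).
Solving: λ (I_D1 V_DS2 − I_D2 V_DS1) = I_D2 − I_D1, so λ = (8.48 − 6.99) / (6.99 × 5.36 − 8.48 × 2.84) = 1.49 / 13.4 = 0.111 V⁻¹.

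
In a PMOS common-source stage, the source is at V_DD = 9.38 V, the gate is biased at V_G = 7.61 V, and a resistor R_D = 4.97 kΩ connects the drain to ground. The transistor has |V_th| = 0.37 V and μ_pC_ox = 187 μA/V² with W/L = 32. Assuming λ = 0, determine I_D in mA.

V_SG = V_DD − V_G = 9.38 − 7.61 = 1.77 V, so V_ov = 1.77 − 0.37 = 1.4 V.
k_p = μ_pC_ox · (W/L) = 5.984 mA/V².
Assume saturation: I_D = ½ k_p V_ov² = 0.5 × 5.984 × 1.4² = 5.86 mA, giving V_SD = V_DD − I_D R_D = 9.38 − 5.86 × 4.97 = -19.8 V.
But -19.8 V < V_ov = 1.4 V, so the device is actually in triode.
In triode I_D = k_p[V_ov V_SD − ½ V_SD²] and I_D = (V_DD − V_SD)/R_D. Equating: 14.9 V_SD² − 42.64 V_SD + 9.38 = 0, giving V_SD = 0.24 V (the root below V_ov).
I_D = (9.38 − 0.24) / 4.97 = 1.84 mA.

I_D = 1.84 mA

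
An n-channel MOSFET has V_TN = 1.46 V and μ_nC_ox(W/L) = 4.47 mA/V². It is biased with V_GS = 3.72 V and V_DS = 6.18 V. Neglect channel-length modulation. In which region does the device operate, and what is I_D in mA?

V_ov = V_GS − V_TN = 3.72 − 1.46 = 2.26 V.
Since V_DS = 6.18 V ≥ V_ov = 2.26 V, the device is in saturation.
I_D = ½ k_n V_ov² = 0.5 × 4.47 × 2.26² = 11.4 mA.

Saturation; I_D = 11.4 mA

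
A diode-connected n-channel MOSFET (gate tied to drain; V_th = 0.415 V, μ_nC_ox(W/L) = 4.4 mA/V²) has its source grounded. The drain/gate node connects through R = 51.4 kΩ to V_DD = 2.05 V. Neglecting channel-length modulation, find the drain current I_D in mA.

With gate tied to drain, V_GS = V_DS ≥ V_GS − V_th, so the device is in saturation.
KCL at the drain: ½ k_n (V_GS − V_th)² = (V_DD − V_GS)/R.
Let x = V_GS − 0.415. Then 113 x² + x − 1.635 = 0, giving x = 0.116 V (positive root), so V_GS = 0.531 V.
I_D = (V_DD − V_GS)/R = (2.05 − 0.531) / 51.4 = 0.0296 mA.

I_D = 0.0296 mA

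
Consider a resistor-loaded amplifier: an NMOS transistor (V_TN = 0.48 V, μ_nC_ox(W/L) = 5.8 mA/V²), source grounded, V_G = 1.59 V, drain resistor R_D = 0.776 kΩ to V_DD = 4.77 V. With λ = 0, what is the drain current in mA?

I_D = 3.57 mA

V_GS = V_G = 1.59 V, so V_ov = 1.59 − 0.48 = 1.11 V.
Assume saturation: I_D = ½ k_n V_ov² = 0.5 × 5.8 × 1.11² = 3.57 mA, giving V_DS = V_DD − I_D R_D = 4.77 − 3.57 × 0.776 = 2 V.
V_DS = 2 V ≥ V_ov = 1.11 V, confirming saturation.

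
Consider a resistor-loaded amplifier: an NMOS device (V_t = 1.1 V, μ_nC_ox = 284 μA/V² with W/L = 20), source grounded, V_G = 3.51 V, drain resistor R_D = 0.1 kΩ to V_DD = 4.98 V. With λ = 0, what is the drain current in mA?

I_D = 16.5 mA

V_GS = V_G = 3.51 V, so V_ov = 3.51 − 1.1 = 2.41 V.
k_n = μ_nC_ox · (W/L) = 5.68 mA/V².
Assume saturation: I_D = ½ k_n V_ov² = 0.5 × 5.68 × 2.41² = 16.5 mA, giving V_DS = V_DD − I_D R_D = 4.98 − 16.5 × 0.1 = 3.33 V.
V_DS = 3.33 V ≥ V_ov = 2.41 V, confirming saturation.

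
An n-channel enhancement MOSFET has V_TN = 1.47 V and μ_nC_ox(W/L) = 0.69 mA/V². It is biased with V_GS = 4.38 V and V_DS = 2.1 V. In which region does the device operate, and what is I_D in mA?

Triode; I_D = 2.70 mA

V_ov = V_GS − V_TN = 4.38 − 1.47 = 2.91 V.
Since V_DS = 2.1 V < V_ov = 2.91 V, the device is in the triode region.
I_D = k_n [V_ov · V_DS − ½ V_DS²] = 0.69 × [2.91 × 2.1 − 0.5 × 2.1²] = 2.7 mA.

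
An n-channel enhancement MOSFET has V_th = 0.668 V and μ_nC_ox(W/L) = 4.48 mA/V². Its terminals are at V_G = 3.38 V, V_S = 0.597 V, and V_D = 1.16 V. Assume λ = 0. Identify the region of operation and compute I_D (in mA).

V_GS = V_G − V_S = 3.38 − 0.597 = 2.78 V; V_DS = V_D − V_S = 1.16 − 0.597 = 0.563 V.
V_ov = V_GS − V_th = 2.78 − 0.668 = 2.11 V.
Since V_DS = 0.563 V < V_ov = 2.11 V, the device is in the triode region.
I_D = k_n [V_ov · V_DS − ½ V_DS²] = 4.48 × [2.11 × 0.563 − 0.5 × 0.563²] = 4.62 mA.

Triode; I_D = 4.62 mA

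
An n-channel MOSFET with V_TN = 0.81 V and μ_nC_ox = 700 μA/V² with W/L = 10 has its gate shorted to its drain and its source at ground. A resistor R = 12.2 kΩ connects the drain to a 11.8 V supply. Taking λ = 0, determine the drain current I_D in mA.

I_D = 0.860 mA

With gate tied to drain, V_GS = V_DS ≥ V_GS − V_TN, so the device is in saturation.
k_n = μ_nC_ox · (W/L) = 7 mA/V².
KCL at the drain: ½ k_n (V_GS − V_TN)² = (V_DD − V_GS)/R.
Let x = V_GS − 0.81. Then 42.7 x² + x − 10.99 = 0, giving x = 0.496 V (positive root), so V_GS = 1.31 V.
I_D = (V_DD − V_GS)/R = (11.8 − 1.31) / 12.2 = 0.86 mA.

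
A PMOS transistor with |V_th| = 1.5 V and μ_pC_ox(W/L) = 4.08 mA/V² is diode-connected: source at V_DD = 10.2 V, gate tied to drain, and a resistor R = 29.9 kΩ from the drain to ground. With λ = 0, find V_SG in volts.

With gate tied to drain, V_SG = V_SD ≥ V_SG − |V_th|, so the device is in saturation.
KCL at the drain: ½ k_p (V_SG − |V_th|)² = (V_DD − V_SG)/R.
Let x = V_SG − 1.5. Then 61 x² + x − 8.7 = 0, giving x = 0.37 V (positive root), so V_SG = 1.87 V.
I_D = (V_DD − V_SG)/R = (10.2 − 1.87) / 29.9 = 0.279 mA.

V_SG = 1.87 V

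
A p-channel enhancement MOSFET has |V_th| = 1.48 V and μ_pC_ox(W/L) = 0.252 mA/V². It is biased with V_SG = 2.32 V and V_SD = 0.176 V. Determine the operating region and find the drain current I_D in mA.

Triode; I_D = 0.0334 mA

V_ov = V_SG − |V_th| = 2.32 − 1.48 = 0.84 V.
Since V_SD = 0.176 V < V_ov = 0.84 V, the device is in the triode region.
I_D = k_p [V_ov · V_SD − ½ V_SD²] = 0.252 × [0.84 × 0.176 − 0.5 × 0.176²] = 0.0334 mA.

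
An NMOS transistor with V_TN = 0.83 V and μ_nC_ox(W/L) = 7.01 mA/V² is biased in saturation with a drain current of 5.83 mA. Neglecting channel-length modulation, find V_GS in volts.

In saturation I_D = ½ k_n (V_GS − V_TN)², so V_GS − V_TN = √(2 I_D / k_n) = √(2 × 5.83 / 7.01) = 1.29 V.
V_GS = 0.83 + 1.29 = 2.12 V.

V_GS = 2.12 V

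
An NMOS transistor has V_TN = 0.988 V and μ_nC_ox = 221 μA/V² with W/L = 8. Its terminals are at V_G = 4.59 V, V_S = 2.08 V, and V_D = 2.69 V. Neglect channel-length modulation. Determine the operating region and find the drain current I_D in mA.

V_GS = V_G − V_S = 4.59 − 2.08 = 2.51 V; V_DS = V_D − V_S = 2.69 − 2.08 = 0.61 V.
k_n = μ_nC_ox · (W/L) = 1.768 mA/V².
V_ov = V_GS − V_TN = 2.51 − 0.988 = 1.52 V.
Since V_DS = 0.61 V < V_ov = 1.52 V, the device is in the triode region.
I_D = k_n [V_ov · V_DS − ½ V_DS²] = 1.768 × [1.52 × 0.61 − 0.5 × 0.61²] = 1.31 mA.

Triode; I_D = 1.31 mA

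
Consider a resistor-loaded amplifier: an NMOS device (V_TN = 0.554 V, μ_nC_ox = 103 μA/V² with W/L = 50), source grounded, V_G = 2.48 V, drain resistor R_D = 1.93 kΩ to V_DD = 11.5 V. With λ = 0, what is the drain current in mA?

I_D = 5.60 mA

V_GS = V_G = 2.48 V, so V_ov = 2.48 − 0.554 = 1.93 V.
k_n = μ_nC_ox · (W/L) = 5.15 mA/V².
Assume saturation: I_D = ½ k_n V_ov² = 0.5 × 5.15 × 1.93² = 9.55 mA, giving V_DS = V_DD − I_D R_D = 11.5 − 9.55 × 1.93 = -6.94 V.
But -6.94 V < V_ov = 1.93 V, so the device is actually in triode.
In triode I_D = k_n[V_ov V_DS − ½ V_DS²] and I_D = (V_DD − V_DS)/R_D. Equating: 4.97 V_DS² − 20.14 V_DS + 11.5 = 0, giving V_DS = 0.688 V (the root below V_ov).
I_D = (11.5 − 0.688) / 1.93 = 5.6 mA.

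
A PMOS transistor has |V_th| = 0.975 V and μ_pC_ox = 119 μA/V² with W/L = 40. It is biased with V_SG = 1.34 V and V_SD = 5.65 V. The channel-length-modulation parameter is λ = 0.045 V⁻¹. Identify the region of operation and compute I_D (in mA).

k_p = μ_pC_ox · (W/L) = 4.76 mA/V².
V_ov = V_SG − |V_th| = 1.34 − 0.975 = 0.365 V.
Since V_SD = 5.65 V ≥ V_ov = 0.365 V, the device is in saturation.
I_D = ½ k_p V_ov² (1 + λ V_SD) = 0.5 × 4.76 × 0.365² × (1 + 0.045 × 5.65) = 0.398 mA.

Saturation; I_D = 0.398 mA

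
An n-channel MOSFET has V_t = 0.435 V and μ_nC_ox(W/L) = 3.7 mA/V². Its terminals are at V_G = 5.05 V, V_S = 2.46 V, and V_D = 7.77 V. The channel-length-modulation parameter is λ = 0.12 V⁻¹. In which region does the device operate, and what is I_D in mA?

Saturation; I_D = 14.1 mA

V_GS = V_G − V_S = 5.05 − 2.46 = 2.59 V; V_DS = V_D − V_S = 7.77 − 2.46 = 5.31 V.
V_ov = V_GS − V_t = 2.59 − 0.435 = 2.15 V.
Since V_DS = 5.31 V ≥ V_ov = 2.15 V, the device is in saturation.
I_D = ½ k_n V_ov² (1 + λ V_DS) = 0.5 × 3.7 × 2.15² × (1 + 0.12 × 5.31) = 14.1 mA.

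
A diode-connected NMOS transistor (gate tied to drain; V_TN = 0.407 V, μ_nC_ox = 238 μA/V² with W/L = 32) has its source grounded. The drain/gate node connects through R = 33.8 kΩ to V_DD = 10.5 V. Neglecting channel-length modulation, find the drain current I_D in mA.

I_D = 0.290 mA

With gate tied to drain, V_GS = V_DS ≥ V_GS − V_TN, so the device is in saturation.
k_n = μ_nC_ox · (W/L) = 7.616 mA/V².
KCL at the drain: ½ k_n (V_GS − V_TN)² = (V_DD − V_GS)/R.
Let x = V_GS − 0.407. Then 129 x² + x − 10.09 = 0, giving x = 0.276 V (positive root), so V_GS = 0.683 V.
I_D = (V_DD − V_GS)/R = (10.5 − 0.683) / 33.8 = 0.29 mA.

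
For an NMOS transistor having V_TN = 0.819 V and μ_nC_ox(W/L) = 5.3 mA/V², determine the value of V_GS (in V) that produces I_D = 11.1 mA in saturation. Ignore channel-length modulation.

V_GS = 2.87 V

In saturation I_D = ½ k_n (V_GS − V_TN)², so V_GS − V_TN = √(2 I_D / k_n) = √(2 × 11.1 / 5.3) = 2.05 V.
V_GS = 0.819 + 2.05 = 2.87 V.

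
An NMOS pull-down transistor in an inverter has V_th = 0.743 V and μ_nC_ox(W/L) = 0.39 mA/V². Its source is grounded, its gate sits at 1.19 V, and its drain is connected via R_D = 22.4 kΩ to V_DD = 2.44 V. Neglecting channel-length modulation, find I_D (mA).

I_D = 0.0390 mA

V_GS = V_G = 1.19 V, so V_ov = 1.19 − 0.743 = 0.447 V.
Assume saturation: I_D = ½ k_n V_ov² = 0.5 × 0.39 × 0.447² = 0.039 mA, giving V_DS = V_DD − I_D R_D = 2.44 − 0.039 × 22.4 = 1.57 V.
V_DS = 1.57 V ≥ V_ov = 0.447 V, confirming saturation.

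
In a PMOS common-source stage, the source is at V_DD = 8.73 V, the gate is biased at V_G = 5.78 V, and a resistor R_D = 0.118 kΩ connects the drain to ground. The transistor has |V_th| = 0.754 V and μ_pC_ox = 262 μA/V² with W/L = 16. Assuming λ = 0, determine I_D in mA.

V_SG = V_DD − V_G = 8.73 − 5.78 = 2.95 V, so V_ov = 2.95 − 0.754 = 2.2 V.
k_p = μ_pC_ox · (W/L) = 4.192 mA/V².
Assume saturation: I_D = ½ k_p V_ov² = 0.5 × 4.192 × 2.2² = 10.1 mA, giving V_SD = V_DD − I_D R_D = 8.73 − 10.1 × 0.118 = 7.54 V.
V_SD = 7.54 V ≥ V_ov = 2.2 V, confirming saturation.

I_D = 10.1 mA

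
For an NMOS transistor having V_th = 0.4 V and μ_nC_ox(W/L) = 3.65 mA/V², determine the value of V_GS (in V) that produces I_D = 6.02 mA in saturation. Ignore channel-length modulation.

V_GS = 2.22 V

In saturation I_D = ½ k_n (V_GS − V_th)², so V_GS − V_th = √(2 I_D / k_n) = √(2 × 6.02 / 3.65) = 1.82 V.
V_GS = 0.4 + 1.82 = 2.22 V.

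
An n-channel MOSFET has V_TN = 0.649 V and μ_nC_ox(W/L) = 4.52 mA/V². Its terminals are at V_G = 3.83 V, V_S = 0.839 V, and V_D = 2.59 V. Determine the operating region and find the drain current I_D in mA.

Triode; I_D = 11.6 mA

V_GS = V_G − V_S = 3.83 − 0.839 = 2.99 V; V_DS = V_D − V_S = 2.59 − 0.839 = 1.75 V.
V_ov = V_GS − V_TN = 2.99 − 0.649 = 2.34 V.
Since V_DS = 1.75 V < V_ov = 2.34 V, the device is in the triode region.
I_D = k_n [V_ov · V_DS − ½ V_DS²] = 4.52 × [2.34 × 1.75 − 0.5 × 1.75²] = 11.6 mA.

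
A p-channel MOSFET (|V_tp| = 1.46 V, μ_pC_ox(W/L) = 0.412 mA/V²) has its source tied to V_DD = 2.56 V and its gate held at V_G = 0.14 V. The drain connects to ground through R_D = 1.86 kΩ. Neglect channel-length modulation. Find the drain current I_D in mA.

V_SG = V_DD − V_G = 2.56 − 0.14 = 2.42 V, so V_ov = 2.42 − 1.46 = 0.96 V.
Assume saturation: I_D = ½ k_p V_ov² = 0.5 × 0.412 × 0.96² = 0.19 mA, giving V_SD = V_DD − I_D R_D = 2.56 − 0.19 × 1.86 = 2.21 V.
V_SD = 2.21 V ≥ V_ov = 0.96 V, confirming saturation.

I_D = 0.190 mA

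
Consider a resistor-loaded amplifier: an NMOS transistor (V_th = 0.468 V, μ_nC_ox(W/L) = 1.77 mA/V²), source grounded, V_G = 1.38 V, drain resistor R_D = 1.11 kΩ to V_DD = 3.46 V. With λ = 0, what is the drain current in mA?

V_GS = V_G = 1.38 V, so V_ov = 1.38 − 0.468 = 0.912 V.
Assume saturation: I_D = ½ k_n V_ov² = 0.5 × 1.77 × 0.912² = 0.736 mA, giving V_DS = V_DD − I_D R_D = 3.46 − 0.736 × 1.11 = 2.64 V.
V_DS = 2.64 V ≥ V_ov = 0.912 V, confirming saturation.

I_D = 0.736 mA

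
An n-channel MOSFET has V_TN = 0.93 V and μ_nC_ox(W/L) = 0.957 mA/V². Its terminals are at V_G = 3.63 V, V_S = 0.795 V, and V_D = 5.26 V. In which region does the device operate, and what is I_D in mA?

V_GS = V_G − V_S = 3.63 − 0.795 = 2.83 V; V_DS = V_D − V_S = 5.26 − 0.795 = 4.46 V.
V_ov = V_GS − V_TN = 2.83 − 0.93 = 1.9 V.
Since V_DS = 4.46 V ≥ V_ov = 1.9 V, the device is in saturation.
I_D = ½ k_n V_ov² = 0.5 × 0.957 × 1.9² = 1.74 mA.

Saturation; I_D = 1.74 mA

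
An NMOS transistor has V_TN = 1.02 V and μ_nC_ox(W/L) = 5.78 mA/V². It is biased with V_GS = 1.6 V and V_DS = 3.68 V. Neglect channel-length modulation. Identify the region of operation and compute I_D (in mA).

Saturation; I_D = 0.972 mA

V_ov = V_GS − V_TN = 1.6 − 1.02 = 0.58 V.
Since V_DS = 3.68 V ≥ V_ov = 0.58 V, the device is in saturation.
I_D = ½ k_n V_ov² = 0.5 × 5.78 × 0.58² = 0.972 mA.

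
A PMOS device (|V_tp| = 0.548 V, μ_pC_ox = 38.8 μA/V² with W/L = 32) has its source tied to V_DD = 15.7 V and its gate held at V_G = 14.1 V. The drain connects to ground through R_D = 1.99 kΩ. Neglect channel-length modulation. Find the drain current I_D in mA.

V_SG = V_DD − V_G = 15.7 − 14.1 = 1.6 V, so V_ov = 1.6 − 0.548 = 1.05 V.
k_p = μ_pC_ox · (W/L) = 1.242 mA/V².
Assume saturation: I_D = ½ k_p V_ov² = 0.5 × 1.242 × 1.05² = 0.687 mA, giving V_SD = V_DD − I_D R_D = 15.7 − 0.687 × 1.99 = 14.3 V.
V_SD = 14.3 V ≥ V_ov = 1.05 V, confirming saturation.

I_D = 0.687 mA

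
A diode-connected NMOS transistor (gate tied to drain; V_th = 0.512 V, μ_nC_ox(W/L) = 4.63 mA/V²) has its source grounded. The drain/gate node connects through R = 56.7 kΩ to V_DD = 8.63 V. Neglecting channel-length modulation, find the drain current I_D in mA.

With gate tied to drain, V_GS = V_DS ≥ V_GS − V_th, so the device is in saturation.
KCL at the drain: ½ k_n (V_GS − V_th)² = (V_DD − V_GS)/R.
Let x = V_GS − 0.512. Then 131 x² + x − 8.118 = 0, giving x = 0.245 V (positive root), so V_GS = 0.757 V.
I_D = (V_DD − V_GS)/R = (8.63 − 0.757) / 56.7 = 0.139 mA.

I_D = 0.139 mA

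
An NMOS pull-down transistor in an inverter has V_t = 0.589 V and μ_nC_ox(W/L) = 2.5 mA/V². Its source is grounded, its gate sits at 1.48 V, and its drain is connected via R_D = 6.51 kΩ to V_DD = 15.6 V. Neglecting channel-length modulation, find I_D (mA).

V_GS = V_G = 1.48 V, so V_ov = 1.48 − 0.589 = 0.891 V.
Assume saturation: I_D = ½ k_n V_ov² = 0.5 × 2.5 × 0.891² = 0.992 mA, giving V_DS = V_DD − I_D R_D = 15.6 − 0.992 × 6.51 = 9.14 V.
V_DS = 9.14 V ≥ V_ov = 0.891 V, confirming saturation.

I_D = 0.992 mA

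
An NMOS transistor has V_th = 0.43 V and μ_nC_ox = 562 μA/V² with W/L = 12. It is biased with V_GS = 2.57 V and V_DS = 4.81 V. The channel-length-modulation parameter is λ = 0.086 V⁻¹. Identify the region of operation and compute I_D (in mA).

k_n = μ_nC_ox · (W/L) = 6.744 mA/V².
V_ov = V_GS − V_th = 2.57 − 0.43 = 2.14 V.
Since V_DS = 4.81 V ≥ V_ov = 2.14 V, the device is in saturation.
I_D = ½ k_n V_ov² (1 + λ V_DS) = 0.5 × 6.744 × 2.14² × (1 + 0.086 × 4.81) = 21.8 mA.

Saturation; I_D = 21.8 mA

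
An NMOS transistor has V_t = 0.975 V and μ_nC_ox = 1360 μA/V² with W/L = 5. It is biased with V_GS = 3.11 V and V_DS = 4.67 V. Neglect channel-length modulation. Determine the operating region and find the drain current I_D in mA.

k_n = μ_nC_ox · (W/L) = 6.8 mA/V².
V_ov = V_GS − V_t = 3.11 − 0.975 = 2.13 V.
Since V_DS = 4.67 V ≥ V_ov = 2.13 V, the device is in saturation.
I_D = ½ k_n V_ov² = 0.5 × 6.8 × 2.13² = 15.5 mA.

Saturation; I_D = 15.5 mA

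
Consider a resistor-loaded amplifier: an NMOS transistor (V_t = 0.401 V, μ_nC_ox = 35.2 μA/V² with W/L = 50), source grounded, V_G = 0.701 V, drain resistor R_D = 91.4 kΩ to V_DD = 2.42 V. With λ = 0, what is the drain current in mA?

I_D = 0.0259 mA

V_GS = V_G = 0.701 V, so V_ov = 0.701 − 0.401 = 0.3 V.
k_n = μ_nC_ox · (W/L) = 1.76 mA/V².
Assume saturation: I_D = ½ k_n V_ov² = 0.5 × 1.76 × 0.3² = 0.0792 mA, giving V_DS = V_DD − I_D R_D = 2.42 − 0.0792 × 91.4 = -4.82 V.
But -4.82 V < V_ov = 0.3 V, so the device is actually in triode.
In triode I_D = k_n[V_ov V_DS − ½ V_DS²] and I_D = (V_DD − V_DS)/R_D. Equating: 80.4 V_DS² − 49.26 V_DS + 2.42 = 0, giving V_DS = 0.0539 V (the root below V_ov).
I_D = (2.42 − 0.0539) / 91.4 = 0.0259 mA.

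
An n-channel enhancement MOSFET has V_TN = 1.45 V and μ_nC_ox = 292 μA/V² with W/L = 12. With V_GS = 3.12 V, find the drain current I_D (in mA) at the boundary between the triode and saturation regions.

At the boundary V_DS = V_ov = V_GS − V_TN = 3.12 − 1.45 = 1.67 V.
k_n = μ_nC_ox · (W/L) = 3.504 mA/V².
I_D = ½ k_n V_ov² = 0.5 × 3.504 × 1.67² = 4.89 mA.

I_D = 4.89 mA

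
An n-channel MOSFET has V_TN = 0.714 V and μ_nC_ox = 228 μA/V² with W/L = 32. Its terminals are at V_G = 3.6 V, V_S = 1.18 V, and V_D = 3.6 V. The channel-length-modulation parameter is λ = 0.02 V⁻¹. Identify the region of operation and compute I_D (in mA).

V_GS = V_G − V_S = 3.6 − 1.18 = 2.42 V; V_DS = V_D − V_S = 3.6 − 1.18 = 2.42 V.
k_n = μ_nC_ox · (W/L) = 7.296 mA/V².
V_ov = V_GS − V_TN = 2.42 − 0.714 = 1.71 V.
Since V_DS = 2.42 V ≥ V_ov = 1.71 V, the device is in saturation.
I_D = ½ k_n V_ov² (1 + λ V_DS) = 0.5 × 7.296 × 1.71² × (1 + 0.02 × 2.42) = 11.1 mA.

Saturation; I_D = 11.1 mA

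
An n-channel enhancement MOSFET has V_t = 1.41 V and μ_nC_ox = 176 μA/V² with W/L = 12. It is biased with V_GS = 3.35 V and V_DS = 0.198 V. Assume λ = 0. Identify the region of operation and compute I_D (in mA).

k_n = μ_nC_ox · (W/L) = 2.112 mA/V².
V_ov = V_GS − V_t = 3.35 − 1.41 = 1.94 V.
Since V_DS = 0.198 V < V_ov = 1.94 V, the device is in the triode region.
I_D = k_n [V_ov · V_DS − ½ V_DS²] = 2.112 × [1.94 × 0.198 − 0.5 × 0.198²] = 0.77 mA.

Triode; I_D = 0.770 mA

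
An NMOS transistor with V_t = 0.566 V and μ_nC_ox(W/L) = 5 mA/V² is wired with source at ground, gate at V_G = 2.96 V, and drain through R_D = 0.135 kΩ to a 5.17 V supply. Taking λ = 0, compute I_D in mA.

I_D = 14.3 mA

V_GS = V_G = 2.96 V, so V_ov = 2.96 − 0.566 = 2.39 V.
Assume saturation: I_D = ½ k_n V_ov² = 0.5 × 5 × 2.39² = 14.3 mA, giving V_DS = V_DD − I_D R_D = 5.17 − 14.3 × 0.135 = 3.24 V.
V_DS = 3.24 V ≥ V_ov = 2.39 V, confirming saturation.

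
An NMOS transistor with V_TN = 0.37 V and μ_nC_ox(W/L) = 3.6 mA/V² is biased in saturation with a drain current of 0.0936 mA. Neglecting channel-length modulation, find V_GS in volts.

In saturation I_D = ½ k_n (V_GS − V_TN)², so V_GS − V_TN = √(2 I_D / k_n) = √(2 × 0.0936 / 3.6) = 0.228 V.
V_GS = 0.37 + 0.228 = 0.598 V.

V_GS = 0.598 V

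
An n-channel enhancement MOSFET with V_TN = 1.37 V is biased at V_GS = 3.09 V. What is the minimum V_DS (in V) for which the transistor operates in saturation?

V_DS,sat = 1.72 V

The boundary between triode and saturation is V_DS = V_GS − V_TN = V_ov.
V_ov = 3.09 − 1.37 = 1.72 V.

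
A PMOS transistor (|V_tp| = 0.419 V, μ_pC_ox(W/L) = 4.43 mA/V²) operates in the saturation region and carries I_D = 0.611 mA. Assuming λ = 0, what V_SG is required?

In saturation I_D = ½ k_p (V_SG − |V_tp|)², so V_SG − |V_tp| = √(2 I_D / k_p) = √(2 × 0.611 / 4.43) = 0.525 V.
V_SG = 0.419 + 0.525 = 0.944 V.

V_SG = 0.944 V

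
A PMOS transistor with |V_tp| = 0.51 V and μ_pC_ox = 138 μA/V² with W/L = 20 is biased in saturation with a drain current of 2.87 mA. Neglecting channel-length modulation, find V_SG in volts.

k_p = μ_pC_ox · (W/L) = 2.76 mA/V².
In saturation I_D = ½ k_p (V_SG − |V_tp|)², so V_SG − |V_tp| = √(2 I_D / k_p) = √(2 × 2.87 / 2.76) = 1.44 V.
V_SG = 0.51 + 1.44 = 1.95 V.

V_SG = 1.95 V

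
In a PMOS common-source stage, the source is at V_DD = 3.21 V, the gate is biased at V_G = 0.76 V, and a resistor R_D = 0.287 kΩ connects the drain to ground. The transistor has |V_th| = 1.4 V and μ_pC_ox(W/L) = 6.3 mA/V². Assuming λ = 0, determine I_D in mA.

V_SG = V_DD − V_G = 3.21 − 0.76 = 2.45 V, so V_ov = 2.45 − 1.4 = 1.05 V.
Assume saturation: I_D = ½ k_p V_ov² = 0.5 × 6.3 × 1.05² = 3.47 mA, giving V_SD = V_DD − I_D R_D = 3.21 − 3.47 × 0.287 = 2.21 V.
V_SD = 2.21 V ≥ V_ov = 1.05 V, confirming saturation.

I_D = 3.47 mA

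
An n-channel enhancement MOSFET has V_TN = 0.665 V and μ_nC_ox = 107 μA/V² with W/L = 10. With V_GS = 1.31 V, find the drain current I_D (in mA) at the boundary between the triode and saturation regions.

I_D = 0.223 mA

At the boundary V_DS = V_ov = V_GS − V_TN = 1.31 − 0.665 = 0.645 V.
k_n = μ_nC_ox · (W/L) = 1.07 mA/V².
I_D = ½ k_n V_ov² = 0.5 × 1.07 × 0.645² = 0.223 mA.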